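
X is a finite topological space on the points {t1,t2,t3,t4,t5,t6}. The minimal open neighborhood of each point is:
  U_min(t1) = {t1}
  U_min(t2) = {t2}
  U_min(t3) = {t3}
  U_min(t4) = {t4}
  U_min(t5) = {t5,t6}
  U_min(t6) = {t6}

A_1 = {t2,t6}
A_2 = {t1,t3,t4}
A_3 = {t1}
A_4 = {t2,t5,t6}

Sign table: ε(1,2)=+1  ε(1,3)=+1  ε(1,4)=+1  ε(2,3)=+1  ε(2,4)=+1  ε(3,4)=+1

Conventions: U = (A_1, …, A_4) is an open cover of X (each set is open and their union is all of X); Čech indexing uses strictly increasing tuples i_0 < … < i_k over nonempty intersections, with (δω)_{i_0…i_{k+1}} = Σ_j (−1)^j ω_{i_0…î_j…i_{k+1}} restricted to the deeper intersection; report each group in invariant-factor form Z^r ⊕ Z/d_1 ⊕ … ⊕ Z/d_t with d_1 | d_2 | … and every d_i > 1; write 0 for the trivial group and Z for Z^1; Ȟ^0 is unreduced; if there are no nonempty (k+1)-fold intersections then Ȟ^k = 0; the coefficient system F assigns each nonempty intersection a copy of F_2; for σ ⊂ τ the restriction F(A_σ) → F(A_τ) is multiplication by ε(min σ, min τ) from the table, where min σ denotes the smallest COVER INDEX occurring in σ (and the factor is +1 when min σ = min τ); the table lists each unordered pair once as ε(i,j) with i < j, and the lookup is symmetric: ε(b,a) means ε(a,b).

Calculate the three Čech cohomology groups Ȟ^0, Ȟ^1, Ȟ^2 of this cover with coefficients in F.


Ȟ^0 ≅ Z/2 ⊕ Z/2; Ȟ^1 ≅ 0; Ȟ^2 ≅ 0

nonempty intersections:
  A14={t2,t6} A23={t1}
C dims 4,2; δ0: rk_F2 2
Ȟ^0: (4−2)−0=2 ⇒ Z/2 ⊕ Z/2
Ȟ^1: (2−0)−2=0 ⇒ 0
Ȟ^2: (0−0)−0=0 ⇒ 0


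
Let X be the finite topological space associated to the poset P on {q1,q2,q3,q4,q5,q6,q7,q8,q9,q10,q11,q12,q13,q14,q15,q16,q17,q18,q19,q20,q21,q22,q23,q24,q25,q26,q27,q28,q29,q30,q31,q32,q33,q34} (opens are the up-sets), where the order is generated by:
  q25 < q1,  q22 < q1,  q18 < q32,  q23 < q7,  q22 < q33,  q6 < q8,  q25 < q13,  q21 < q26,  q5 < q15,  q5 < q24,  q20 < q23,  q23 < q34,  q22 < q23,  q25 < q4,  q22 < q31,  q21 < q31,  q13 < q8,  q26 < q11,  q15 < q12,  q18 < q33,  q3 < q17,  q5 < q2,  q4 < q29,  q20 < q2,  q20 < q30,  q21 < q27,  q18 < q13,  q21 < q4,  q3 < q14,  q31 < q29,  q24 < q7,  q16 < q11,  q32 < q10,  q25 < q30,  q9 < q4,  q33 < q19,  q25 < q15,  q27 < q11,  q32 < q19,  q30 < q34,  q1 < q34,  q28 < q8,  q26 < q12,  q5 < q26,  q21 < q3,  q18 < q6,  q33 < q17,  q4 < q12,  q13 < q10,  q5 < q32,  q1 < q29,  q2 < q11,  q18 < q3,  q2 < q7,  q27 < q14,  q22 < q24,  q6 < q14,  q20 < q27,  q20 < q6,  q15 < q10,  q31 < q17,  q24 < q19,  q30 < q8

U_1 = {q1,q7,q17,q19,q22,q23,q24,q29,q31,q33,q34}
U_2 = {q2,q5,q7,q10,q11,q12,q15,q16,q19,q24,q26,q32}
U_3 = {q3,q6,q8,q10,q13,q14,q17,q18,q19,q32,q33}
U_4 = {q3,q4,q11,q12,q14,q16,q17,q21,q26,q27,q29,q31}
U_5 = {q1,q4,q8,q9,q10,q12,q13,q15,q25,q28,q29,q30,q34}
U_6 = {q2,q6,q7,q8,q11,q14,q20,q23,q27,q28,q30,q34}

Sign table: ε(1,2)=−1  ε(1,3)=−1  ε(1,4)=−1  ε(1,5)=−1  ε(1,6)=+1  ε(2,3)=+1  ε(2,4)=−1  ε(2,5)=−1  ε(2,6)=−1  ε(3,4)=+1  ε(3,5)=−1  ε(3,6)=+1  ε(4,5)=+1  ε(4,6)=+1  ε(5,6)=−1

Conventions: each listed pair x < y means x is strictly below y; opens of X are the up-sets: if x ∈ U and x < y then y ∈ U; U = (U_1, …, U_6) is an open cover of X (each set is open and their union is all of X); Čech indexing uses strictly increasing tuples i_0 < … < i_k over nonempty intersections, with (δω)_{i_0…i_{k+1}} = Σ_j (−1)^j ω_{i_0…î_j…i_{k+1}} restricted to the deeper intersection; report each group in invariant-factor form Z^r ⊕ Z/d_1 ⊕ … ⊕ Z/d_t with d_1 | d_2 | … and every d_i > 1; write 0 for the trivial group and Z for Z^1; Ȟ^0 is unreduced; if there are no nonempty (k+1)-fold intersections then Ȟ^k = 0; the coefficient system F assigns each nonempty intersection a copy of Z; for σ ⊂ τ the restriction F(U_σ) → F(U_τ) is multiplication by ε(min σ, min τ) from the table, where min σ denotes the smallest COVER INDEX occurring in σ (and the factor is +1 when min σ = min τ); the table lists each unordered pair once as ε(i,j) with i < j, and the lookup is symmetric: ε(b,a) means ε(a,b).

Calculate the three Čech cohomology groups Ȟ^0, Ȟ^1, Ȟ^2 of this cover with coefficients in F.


intersection data:
  U12={q7,q19,q24} U13={q17,q19,q33} U14={q17,q29,q31} U15={q1,q29,q34} U16={q7,q23,q34} U23={q10,q19,q32} U24={q11,q12,q16,q26} U25={q10,q12,q15} U26={q2,q7,q11} U34={q3,q14,q17} U35={q8,q10,q13} U36={q6,q8,q14} U45={q4,q12,q29} U46={q11,q14,q27} U56={q8,q28,q30,q34}
  U123={q19} U126={q7} U134={q17} U145={q29} U156={q34} U235={q10} U245={q12} U246={q11} U346={q14} U356={q8}
C dims 6,15,10; δ0: rk 6, SNF 1^5·2; δ1: rk 9, SNF 1^9
Ȟ^0 = (6 − 6) − 0 = 0, so Ȟ^0 ≅ 0
Ȟ^1 = (15 − 9) − 6 = 0 plus torsion [2], so Ȟ^1 ≅ Z/2
Ȟ^2 = (10 − 0) − 9 = 1, so Ȟ^2 ≅ Z

Ȟ^0(U;F) ≅ 0, Ȟ^1(U;F) ≅ Z/2 and Ȟ^2(U;F) ≅ Z


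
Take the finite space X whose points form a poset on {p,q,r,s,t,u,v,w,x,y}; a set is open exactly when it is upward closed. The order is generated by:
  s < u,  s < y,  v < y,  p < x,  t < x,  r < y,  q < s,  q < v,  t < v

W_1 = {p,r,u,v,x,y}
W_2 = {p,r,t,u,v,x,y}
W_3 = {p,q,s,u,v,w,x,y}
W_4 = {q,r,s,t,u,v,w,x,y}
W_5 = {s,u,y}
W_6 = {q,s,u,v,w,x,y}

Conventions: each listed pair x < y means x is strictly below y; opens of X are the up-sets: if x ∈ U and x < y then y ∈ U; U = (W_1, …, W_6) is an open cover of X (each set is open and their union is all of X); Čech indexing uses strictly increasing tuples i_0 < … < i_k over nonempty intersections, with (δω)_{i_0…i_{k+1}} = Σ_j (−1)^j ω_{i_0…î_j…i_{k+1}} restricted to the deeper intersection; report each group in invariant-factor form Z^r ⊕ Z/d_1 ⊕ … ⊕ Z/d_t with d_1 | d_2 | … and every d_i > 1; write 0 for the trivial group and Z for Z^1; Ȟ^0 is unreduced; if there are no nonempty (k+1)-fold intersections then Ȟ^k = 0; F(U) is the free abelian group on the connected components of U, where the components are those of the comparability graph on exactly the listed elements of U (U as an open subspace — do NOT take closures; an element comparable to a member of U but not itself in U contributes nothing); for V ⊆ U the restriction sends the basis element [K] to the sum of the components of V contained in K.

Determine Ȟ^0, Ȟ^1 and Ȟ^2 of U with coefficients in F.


Ȟ^0(U;F) ≅ Z^2, Ȟ^1(U;F) ≅ 0, Ȟ^2(U;F) ≅ 0

nerve simplices:
  W12={p,r,u,v,x,y} W13={p,u,v,x,y} W14={r,u,v,x,y} W15={u,y} W16={u,v,x,y} W23={p,u,v,x,y} W24={r,t,u,v,x,y} W25={u,y} W26={u,v,x,y} W34={q,s,u,v,w,x,y} W35={s,u,y} W36={q,s,u,v,w,x,y} W45={s,u,y} W46={q,s,u,v,w,x,y} W56={s,u,y}
  W123={p,u,v,x,y} W124={r,u,v,x,y} W125={u,y} W126={u,v,x,y} W134={u,v,x,y} W135={u,y} W136={u,v,x,y} W145={u,y} W146={u,v,x,y} W156={u,y} W234={u,v,x,y} W235={u,y} W236={u,v,x,y} W245={u,y} W246={u,v,x,y} W256={u,y} W345={s,u,y} W346={q,s,u,v,w,x,y} W356={s,u,y} W456={s,u,y}
  W1234={u,v,x,y} W1235={u,y} W1236={u,v,x,y} W1245={u,y} W1246={u,v,x,y} W1256={u,y} W1345={u,y} W1346={u,v,x,y} W1356={u,y} W1456={u,y} W2345={u,y} W2346={u,v,x,y} W2356={u,y} W2456={u,y} W3456={s,u,y}
  W12345={u,y} W12346={u,v,x,y} W12356={u,y} W12456={u,y} W13456={u,y} W23456={u,y}
  W123456={u,y}
components per intersection:
  W1: {p,x} {r,v,y} {u}
  W2: {p,r,t,v,x,y} {u}
  W3: {p,x} {q,s,u,v,y} {w}
  W4: {q,r,s,t,u,v,x,y} {w}
  W5: {s,u,y}
  W6: {q,s,u,v,y} {w} {x}
  W12: {p,x} {r,v,y} {u}
  W13: {p,x} {u} {v,y}
  W14: {r,v,y} {u} {x}
  W15: {u} {y}
  W16: {u} {v,y} {x}
  W23: {p,x} {u} {v,y}
  W24: {r,t,v,x,y} {u}
  W25: {u} {y}
  W26: {u} {v,y} {x}
  W34: {q,s,u,v,y} {w} {x}
  W35: {s,u,y}
  W36: {q,s,u,v,y} {w} {x}
  W45: {s,u,y}
  W46: {q,s,u,v,y} {w} {x}
  W56: {s,u,y}
  W123: {p,x} {u} {v,y}
  W124: {r,v,y} {u} {x}
  W125: {u} {y}
  W126: {u} {v,y} {x}
  W134: {u} {v,y} {x}
  W135: {u} {y}
  W136: {u} {v,y} {x}
  W145: {u} {y}
  W146: {u} {v,y} {x}
  W156: {u} {y}
  W234: {u} {v,y} {x}
  W235: {u} {y}
  W236: {u} {v,y} {x}
  W245: {u} {y}
  W246: {u} {v,y} {x}
  W256: {u} {y}
  W345: {s,u,y}
  W346: {q,s,u,v,y} {w} {x}
  W356: {s,u,y}
  W456: {s,u,y}
  W1234: {u} {v,y} {x}
  W1235: {u} {y}
  W1236: {u} {v,y} {x}
  W1245: {u} {y}
  W1246: {u} {v,y} {x}
  W1256: {u} {y}
  W1345: {u} {y}
  W1346: {u} {v,y} {x}
  W1356: {u} {y}
  W1456: {u} {y}
  W2345: {u} {y}
  W2346: {u} {v,y} {x}
  W2356: {u} {y}
  W2456: {u} {y}
  W3456: {s,u,y}
  W12345: {u} {y}
  W12346: {u} {v,y} {x}
  W12356: {u} {y}
  W12456: {u} {y}
  W13456: {u} {y}
  W23456: {u} {y}
  W123456: {u} {y}
C dims 14,36,47,34; δ0: rk 12, SNF 1^12; δ1: rk 24, SNF 1^24; δ2: rk 23, SNF 1^23
degree 0: 14−12−0 = 2 → Ȟ^0 ≅ Z^2
degree 1: 36−24−12 = 0 → Ȟ^1 ≅ 0
degree 2: 47−23−24 = 0 → Ȟ^2 ≅ 0


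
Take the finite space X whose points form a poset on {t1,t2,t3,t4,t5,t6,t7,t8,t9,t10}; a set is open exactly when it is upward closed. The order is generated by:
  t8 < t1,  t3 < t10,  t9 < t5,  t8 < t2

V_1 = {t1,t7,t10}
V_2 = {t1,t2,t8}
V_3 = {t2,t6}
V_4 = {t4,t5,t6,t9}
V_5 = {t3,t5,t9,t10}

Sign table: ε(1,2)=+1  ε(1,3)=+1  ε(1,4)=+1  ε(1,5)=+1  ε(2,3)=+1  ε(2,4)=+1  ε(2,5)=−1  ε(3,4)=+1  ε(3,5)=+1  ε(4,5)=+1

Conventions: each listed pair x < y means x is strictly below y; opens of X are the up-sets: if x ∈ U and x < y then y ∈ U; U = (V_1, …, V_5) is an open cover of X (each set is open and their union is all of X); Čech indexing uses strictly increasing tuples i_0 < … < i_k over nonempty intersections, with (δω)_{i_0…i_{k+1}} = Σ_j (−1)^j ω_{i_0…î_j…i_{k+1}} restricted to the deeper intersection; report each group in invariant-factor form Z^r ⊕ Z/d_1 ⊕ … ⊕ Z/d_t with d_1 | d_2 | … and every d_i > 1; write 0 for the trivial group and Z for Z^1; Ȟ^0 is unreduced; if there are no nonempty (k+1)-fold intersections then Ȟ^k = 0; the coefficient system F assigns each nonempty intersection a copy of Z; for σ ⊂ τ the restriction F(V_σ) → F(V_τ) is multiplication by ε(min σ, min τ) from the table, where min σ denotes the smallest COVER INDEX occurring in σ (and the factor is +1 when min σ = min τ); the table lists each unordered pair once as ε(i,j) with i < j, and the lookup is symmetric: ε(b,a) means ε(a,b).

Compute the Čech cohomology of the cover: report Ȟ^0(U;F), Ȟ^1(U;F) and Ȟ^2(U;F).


Ȟ^0 ≅ Z,  Ȟ^1 ≅ Z,  Ȟ^2 ≅ 0

cover nerve:
  V12={t1} V15={t10} V23={t2} V34={t6} V45={t5,t9}
C dims 5,5; δ0: rk 4, SNF 1^4
Ȟ^0: (5−4)−0=1 ⇒ Z
Ȟ^1: (5−0)−4=1 ⇒ Z
Ȟ^2: (0−0)−0=0 ⇒ 0


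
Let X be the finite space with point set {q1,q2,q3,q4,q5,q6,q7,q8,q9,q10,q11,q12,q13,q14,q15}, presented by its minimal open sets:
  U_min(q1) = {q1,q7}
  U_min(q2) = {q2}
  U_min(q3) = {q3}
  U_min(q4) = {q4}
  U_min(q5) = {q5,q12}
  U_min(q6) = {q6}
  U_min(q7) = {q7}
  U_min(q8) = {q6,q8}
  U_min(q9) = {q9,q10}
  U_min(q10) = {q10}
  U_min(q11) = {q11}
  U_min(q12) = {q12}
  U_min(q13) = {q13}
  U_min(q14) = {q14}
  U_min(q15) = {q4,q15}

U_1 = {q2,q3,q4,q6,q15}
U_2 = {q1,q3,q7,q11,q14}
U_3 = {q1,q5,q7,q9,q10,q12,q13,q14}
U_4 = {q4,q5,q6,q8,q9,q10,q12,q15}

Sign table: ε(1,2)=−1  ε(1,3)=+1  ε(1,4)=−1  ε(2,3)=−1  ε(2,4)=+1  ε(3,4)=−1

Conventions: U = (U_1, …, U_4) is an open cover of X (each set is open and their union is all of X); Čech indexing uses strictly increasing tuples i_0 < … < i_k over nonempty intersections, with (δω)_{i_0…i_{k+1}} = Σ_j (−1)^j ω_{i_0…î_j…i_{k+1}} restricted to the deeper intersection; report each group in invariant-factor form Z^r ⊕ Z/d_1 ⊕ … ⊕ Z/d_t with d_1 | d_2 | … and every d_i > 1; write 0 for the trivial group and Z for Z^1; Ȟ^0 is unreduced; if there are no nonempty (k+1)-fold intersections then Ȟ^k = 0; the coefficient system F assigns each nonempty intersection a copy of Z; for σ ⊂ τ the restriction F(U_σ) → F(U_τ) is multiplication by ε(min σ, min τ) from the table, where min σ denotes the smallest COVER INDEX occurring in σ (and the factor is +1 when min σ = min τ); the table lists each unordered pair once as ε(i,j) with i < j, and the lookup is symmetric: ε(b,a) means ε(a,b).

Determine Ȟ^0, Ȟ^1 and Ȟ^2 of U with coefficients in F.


nerve simplices:
  U12={q3} U14={q4,q6,q15} U23={q1,q7,q14} U34={q5,q9,q10,q12}
C dims 4,4; δ0: rk 3, SNF 1^3
degree 0: 4−3−0 = 1 → Ȟ^0 ≅ Z
degree 1: 4−0−3 = 1 → Ȟ^1 ≅ Z
degree 2: 0−0−0 = 0 → Ȟ^2 ≅ 0

Ȟ^0(U;F) ≅ Z,  Ȟ^1(U;F) ≅ Z,  Ȟ^2(U;F) ≅ 0


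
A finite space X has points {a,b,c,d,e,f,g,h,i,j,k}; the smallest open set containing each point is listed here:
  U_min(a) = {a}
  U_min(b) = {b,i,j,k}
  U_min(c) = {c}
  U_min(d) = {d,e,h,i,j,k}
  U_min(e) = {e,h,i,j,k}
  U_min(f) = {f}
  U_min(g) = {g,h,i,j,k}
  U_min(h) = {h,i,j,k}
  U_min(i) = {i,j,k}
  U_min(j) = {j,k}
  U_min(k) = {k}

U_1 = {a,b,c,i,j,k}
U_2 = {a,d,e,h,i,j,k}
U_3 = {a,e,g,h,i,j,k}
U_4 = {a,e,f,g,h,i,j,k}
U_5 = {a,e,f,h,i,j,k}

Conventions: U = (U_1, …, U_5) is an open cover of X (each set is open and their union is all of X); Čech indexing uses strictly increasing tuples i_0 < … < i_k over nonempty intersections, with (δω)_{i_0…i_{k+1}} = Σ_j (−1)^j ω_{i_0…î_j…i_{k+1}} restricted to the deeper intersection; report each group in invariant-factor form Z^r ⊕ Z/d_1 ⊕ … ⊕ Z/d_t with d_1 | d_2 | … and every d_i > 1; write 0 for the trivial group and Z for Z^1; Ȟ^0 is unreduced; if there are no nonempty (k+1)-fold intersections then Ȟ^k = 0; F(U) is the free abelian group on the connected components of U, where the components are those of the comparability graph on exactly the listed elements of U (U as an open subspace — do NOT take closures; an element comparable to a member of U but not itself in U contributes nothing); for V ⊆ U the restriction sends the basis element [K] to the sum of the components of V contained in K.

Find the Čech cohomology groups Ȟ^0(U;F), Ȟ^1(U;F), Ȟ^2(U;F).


intersection data:
  U12={a,i,j,k} U13={a,i,j,k} U14={a,i,j,k} U15={a,i,j,k} U23={a,e,h,i,j,k} U24={a,e,h,i,j,k} U25={a,e,h,i,j,k} U34={a,e,g,h,i,j,k} U35={a,e,h,i,j,k} U45={a,e,f,h,i,j,k}
  U123={a,i,j,k} U124={a,i,j,k} U125={a,i,j,k} U134={a,i,j,k} U135={a,i,j,k} U145={a,i,j,k} U234={a,e,h,i,j,k} U235={a,e,h,i,j,k} U245={a,e,h,i,j,k} U345={a,e,h,i,j,k}
  U1234={a,i,j,k} U1235={a,i,j,k} U1245={a,i,j,k} U1345={a,i,j,k} U2345={a,e,h,i,j,k}
  U12345={a,i,j,k}
components per intersection:
  U1: {a} {b,i,j,k} {c}
  U2: {a} {d,e,h,i,j,k}
  U3: {a} {e,g,h,i,j,k}
  U4: {a} {e,g,h,i,j,k} {f}
  U5: {a} {e,h,i,j,k} {f}
  U12: {a} {i,j,k}
  U13: {a} {i,j,k}
  U14: {a} {i,j,k}
  U15: {a} {i,j,k}
  U23: {a} {e,h,i,j,k}
  U24: {a} {e,h,i,j,k}
  U25: {a} {e,h,i,j,k}
  U34: {a} {e,g,h,i,j,k}
  U35: {a} {e,h,i,j,k}
  U45: {a} {e,h,i,j,k} {f}
  U123: {a} {i,j,k}
  U124: {a} {i,j,k}
  U125: {a} {i,j,k}
  U134: {a} {i,j,k}
  U135: {a} {i,j,k}
  U145: {a} {i,j,k}
  U234: {a} {e,h,i,j,k}
  U235: {a} {e,h,i,j,k}
  U245: {a} {e,h,i,j,k}
  U345: {a} {e,h,i,j,k}
  U1234: {a} {i,j,k}
  U1235: {a} {i,j,k}
  U1245: {a} {i,j,k}
  U1345: {a} {i,j,k}
  U2345: {a} {e,h,i,j,k}
  U12345: {a} {i,j,k}
C dims 13,21,20,10; δ0: rk 9, SNF 1^9; δ1: rk 12, SNF 1^12; δ2: rk 8, SNF 1^8
Ȟ^0 = (13 − 9) − 0 = 4, so Ȟ^0 ≅ Z^4
Ȟ^1 = (21 − 12) − 9 = 0, so Ȟ^1 ≅ 0
Ȟ^2 = (20 − 8) − 12 = 0, so Ȟ^2 ≅ 0

Ȟ^0(U;F) ≅ Z^4; Ȟ^1(U;F) ≅ 0; Ȟ^2(U;F) ≅ 0


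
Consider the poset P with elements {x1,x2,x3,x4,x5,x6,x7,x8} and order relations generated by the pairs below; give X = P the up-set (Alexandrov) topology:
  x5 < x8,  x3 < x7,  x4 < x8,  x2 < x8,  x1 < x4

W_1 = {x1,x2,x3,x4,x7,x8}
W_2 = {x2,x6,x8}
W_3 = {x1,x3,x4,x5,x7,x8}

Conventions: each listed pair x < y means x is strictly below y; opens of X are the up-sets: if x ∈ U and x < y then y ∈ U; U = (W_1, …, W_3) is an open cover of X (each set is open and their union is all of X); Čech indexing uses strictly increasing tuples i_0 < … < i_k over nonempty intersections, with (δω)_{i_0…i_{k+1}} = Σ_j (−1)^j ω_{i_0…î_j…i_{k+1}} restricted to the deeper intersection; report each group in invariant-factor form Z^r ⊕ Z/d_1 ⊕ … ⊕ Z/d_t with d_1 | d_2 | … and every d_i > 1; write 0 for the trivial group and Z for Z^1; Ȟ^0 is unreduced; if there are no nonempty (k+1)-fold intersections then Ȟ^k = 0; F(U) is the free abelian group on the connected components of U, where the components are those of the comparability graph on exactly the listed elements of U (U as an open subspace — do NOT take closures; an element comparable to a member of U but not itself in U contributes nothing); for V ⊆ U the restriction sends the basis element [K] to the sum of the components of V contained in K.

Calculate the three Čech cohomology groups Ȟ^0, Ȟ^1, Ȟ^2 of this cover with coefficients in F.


cover nerve:
  W12={x2,x8} W13={x1,x3,x4,x7,x8} W23={x8}
  W123={x8}
components per intersection:
  W1: {x1,x2,x4,x8} {x3,x7}
  W2: {x2,x8} {x6}
  W3: {x1,x4,x5,x8} {x3,x7}
  W12: {x2,x8}
  W13: {x1,x4,x8} {x3,x7}
  W23: {x8}
  W123: {x8}
C dims 6,4,1; δ0: rk 3, SNF 1^3; δ1: rk 1, SNF 1^1
Ȟ^0: (6−3)−0=3 ⇒ Z^3
Ȟ^1: (4−1)−3=0 ⇒ 0
Ȟ^2: (1−0)−1=0 ⇒ 0

Ȟ^0(U;F) ≅ Z^3, Ȟ^1(U;F) ≅ 0 and Ȟ^2(U;F) ≅ 0


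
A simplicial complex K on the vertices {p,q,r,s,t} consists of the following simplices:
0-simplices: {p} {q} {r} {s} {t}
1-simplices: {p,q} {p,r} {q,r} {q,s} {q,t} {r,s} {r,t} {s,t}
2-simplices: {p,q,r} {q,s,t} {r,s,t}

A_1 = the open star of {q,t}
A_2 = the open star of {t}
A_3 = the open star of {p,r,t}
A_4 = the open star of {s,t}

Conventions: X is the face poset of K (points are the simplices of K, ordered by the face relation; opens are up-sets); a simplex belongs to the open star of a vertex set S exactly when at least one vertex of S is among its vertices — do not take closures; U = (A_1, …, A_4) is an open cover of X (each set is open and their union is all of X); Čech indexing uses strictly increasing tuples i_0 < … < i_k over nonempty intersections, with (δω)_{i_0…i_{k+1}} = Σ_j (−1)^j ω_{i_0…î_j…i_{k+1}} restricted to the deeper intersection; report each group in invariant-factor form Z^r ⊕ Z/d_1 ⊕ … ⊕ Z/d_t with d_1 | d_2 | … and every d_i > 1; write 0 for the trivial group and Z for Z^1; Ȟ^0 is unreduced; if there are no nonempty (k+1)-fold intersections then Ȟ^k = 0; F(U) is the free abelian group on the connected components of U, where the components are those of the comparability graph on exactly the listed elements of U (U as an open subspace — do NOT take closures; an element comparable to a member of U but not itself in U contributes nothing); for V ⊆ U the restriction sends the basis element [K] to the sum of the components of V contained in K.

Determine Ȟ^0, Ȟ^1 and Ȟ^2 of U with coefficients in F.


intersection data:
  A1={{q},{t},{p,q},{q,r},{q,s},{q,t},{r,t},{s,t},{p,q,r},{q,s,t},{r,s,t}} A2={{t},{q,t},{r,t},{s,t},{q,s,t},{r,s,t}} A3={{p},{r},{t},{p,q},{p,r},{q,r},{q,t},{r,s},{r,t},{s,t},{p,q,r},{q,s,t},{r,s,t}} A4={{s},{t},{q,s},{q,t},{r,s},{r,t},{s,t},{q,s,t},{r,s,t}}
  A12={{t},{q,t},{r,t},{s,t},{q,s,t},{r,s,t}} A13={{t},{p,q},{q,r},{q,t},{r,t},{s,t},{p,q,r},{q,s,t},{r,s,t}} A14={{t},{q,s},{q,t},{r,t},{s,t},{q,s,t},{r,s,t}} A23={{t},{q,t},{r,t},{s,t},{q,s,t},{r,s,t}} A24={{t},{q,t},{r,t},{s,t},{q,s,t},{r,s,t}} A34={{t},{q,t},{r,s},{r,t},{s,t},{q,s,t},{r,s,t}}
  A123={{t},{q,t},{r,t},{s,t},{q,s,t},{r,s,t}} A124={{t},{q,t},{r,t},{s,t},{q,s,t},{r,s,t}} A134={{t},{q,t},{r,t},{s,t},{q,s,t},{r,s,t}} A234={{t},{q,t},{r,t},{s,t},{q,s,t},{r,s,t}}
  A1234={{t},{q,t},{r,t},{s,t},{q,s,t},{r,s,t}}
components per intersection:
  A1: {{q},{t},{p,q},{q,r},{q,s},{q,t},{r,t},{s,t},{p,q,r},{q,s,t},{r,s,t}}
  A2: {{t},{q,t},{r,t},{s,t},{q,s,t},{r,s,t}}
  A3: {{p},{r},{t},{p,q},{p,r},{q,r},{q,t},{r,s},{r,t},{s,t},{p,q,r},{q,s,t},{r,s,t}}
  A4: {{s},{t},{q,s},{q,t},{r,s},{r,t},{s,t},{q,s,t},{r,s,t}}
  A12: {{t},{q,t},{r,t},{s,t},{q,s,t},{r,s,t}}
  A13: {{t},{q,t},{r,t},{s,t},{q,s,t},{r,s,t}} {{p,q},{q,r},{p,q,r}}
  A14: {{t},{q,s},{q,t},{r,t},{s,t},{q,s,t},{r,s,t}}
  A23: {{t},{q,t},{r,t},{s,t},{q,s,t},{r,s,t}}
  A24: {{t},{q,t},{r,t},{s,t},{q,s,t},{r,s,t}}
  A34: {{t},{q,t},{r,s},{r,t},{s,t},{q,s,t},{r,s,t}}
  A123: {{t},{q,t},{r,t},{s,t},{q,s,t},{r,s,t}}
  A124: {{t},{q,t},{r,t},{s,t},{q,s,t},{r,s,t}}
  A134: {{t},{q,t},{r,t},{s,t},{q,s,t},{r,s,t}}
  A234: {{t},{q,t},{r,t},{s,t},{q,s,t},{r,s,t}}
  A1234: {{t},{q,t},{r,t},{s,t},{q,s,t},{r,s,t}}
C dims 4,7,4,1; δ0: rk 3, SNF 1^3; δ1: rk 3, SNF 1^3; δ2: rk 1, SNF 1^1
Ȟ^0 = (4 − 3) − 0 = 1, so Ȟ^0 ≅ Z
Ȟ^1 = (7 − 3) − 3 = 1, so Ȟ^1 ≅ Z
Ȟ^2 = (4 − 1) − 3 = 0, so Ȟ^2 ≅ 0

Ȟ^0(U;F) ≅ Z, Ȟ^1(U;F) ≅ Z, Ȟ^2(U;F) ≅ 0


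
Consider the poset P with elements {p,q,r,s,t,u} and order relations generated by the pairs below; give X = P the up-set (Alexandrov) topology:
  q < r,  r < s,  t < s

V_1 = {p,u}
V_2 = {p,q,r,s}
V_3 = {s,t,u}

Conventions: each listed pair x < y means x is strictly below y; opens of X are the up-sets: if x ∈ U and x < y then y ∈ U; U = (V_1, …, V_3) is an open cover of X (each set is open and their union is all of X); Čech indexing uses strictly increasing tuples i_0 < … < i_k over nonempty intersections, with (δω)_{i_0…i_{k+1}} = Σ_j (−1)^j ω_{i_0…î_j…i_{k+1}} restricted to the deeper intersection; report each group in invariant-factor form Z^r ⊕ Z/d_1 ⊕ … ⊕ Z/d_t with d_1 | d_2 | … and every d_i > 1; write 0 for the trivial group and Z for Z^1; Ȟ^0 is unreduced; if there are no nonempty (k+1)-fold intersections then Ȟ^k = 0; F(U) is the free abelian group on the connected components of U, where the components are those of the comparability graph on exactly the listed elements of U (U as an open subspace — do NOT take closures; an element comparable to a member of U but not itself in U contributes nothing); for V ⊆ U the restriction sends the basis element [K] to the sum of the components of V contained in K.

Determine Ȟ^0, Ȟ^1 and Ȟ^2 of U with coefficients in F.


Ȟ^0 ≅ Z^3,  Ȟ^1 ≅ 0,  Ȟ^2 ≅ 0

nonempty overlaps:
  V12={p} V13={u} V23={s}
components per intersection:
  V1: {p} {u}
  V2: {p} {q,r,s}
  V3: {s,t} {u}
  V12: {p}
  V13: {u}
  V23: {s}
C dims 6,3; δ0: rk 3, SNF 1^3
degree 0: 6−3−0 = 3 → Ȟ^0 ≅ Z^3
degree 1: 3−0−3 = 0 → Ȟ^1 ≅ 0
degree 2: 0−0−0 = 0 → Ȟ^2 ≅ 0


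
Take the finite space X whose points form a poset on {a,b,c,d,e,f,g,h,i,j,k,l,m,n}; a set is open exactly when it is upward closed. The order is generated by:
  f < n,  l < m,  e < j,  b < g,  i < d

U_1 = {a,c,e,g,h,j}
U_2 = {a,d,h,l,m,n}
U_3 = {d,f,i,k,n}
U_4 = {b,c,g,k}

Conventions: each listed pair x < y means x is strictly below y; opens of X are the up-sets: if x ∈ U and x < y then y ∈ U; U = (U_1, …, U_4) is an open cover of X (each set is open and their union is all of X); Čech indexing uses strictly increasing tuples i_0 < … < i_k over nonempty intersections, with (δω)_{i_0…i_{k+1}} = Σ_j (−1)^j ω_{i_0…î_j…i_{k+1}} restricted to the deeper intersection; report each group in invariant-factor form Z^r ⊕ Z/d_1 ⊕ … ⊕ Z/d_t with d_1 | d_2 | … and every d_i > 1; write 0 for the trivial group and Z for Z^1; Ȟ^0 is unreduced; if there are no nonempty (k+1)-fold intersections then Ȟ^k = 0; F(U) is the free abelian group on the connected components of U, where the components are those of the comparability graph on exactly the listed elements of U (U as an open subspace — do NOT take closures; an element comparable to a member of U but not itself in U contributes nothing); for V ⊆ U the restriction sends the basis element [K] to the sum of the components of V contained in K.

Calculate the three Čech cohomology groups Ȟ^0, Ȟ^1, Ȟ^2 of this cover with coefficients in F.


nonempty overlaps:
  U12={a,h} U14={c,g} U23={d,n} U34={k}
components per intersection:
  U1: {a} {c} {e,j} {g} {h}
  U2: {a} {d} {h} {l,m} {n}
  U3: {d,i} {f,n} {k}
  U4: {b,g} {c} {k}
  U12: {a} {h}
  U14: {c} {g}
  U23: {d} {n}
  U34: {k}
C dims 16,7; δ0: rk 7, SNF 1^7
degree 0: 16−7−0 = 9 → Ȟ^0 ≅ Z^9
degree 1: 7−0−7 = 0 → Ȟ^1 ≅ 0
degree 2: 0−0−0 = 0 → Ȟ^2 ≅ 0

Ȟ^0(U;F) ≅ Z^9,  Ȟ^1(U;F) ≅ 0,  Ȟ^2(U;F) ≅ 0


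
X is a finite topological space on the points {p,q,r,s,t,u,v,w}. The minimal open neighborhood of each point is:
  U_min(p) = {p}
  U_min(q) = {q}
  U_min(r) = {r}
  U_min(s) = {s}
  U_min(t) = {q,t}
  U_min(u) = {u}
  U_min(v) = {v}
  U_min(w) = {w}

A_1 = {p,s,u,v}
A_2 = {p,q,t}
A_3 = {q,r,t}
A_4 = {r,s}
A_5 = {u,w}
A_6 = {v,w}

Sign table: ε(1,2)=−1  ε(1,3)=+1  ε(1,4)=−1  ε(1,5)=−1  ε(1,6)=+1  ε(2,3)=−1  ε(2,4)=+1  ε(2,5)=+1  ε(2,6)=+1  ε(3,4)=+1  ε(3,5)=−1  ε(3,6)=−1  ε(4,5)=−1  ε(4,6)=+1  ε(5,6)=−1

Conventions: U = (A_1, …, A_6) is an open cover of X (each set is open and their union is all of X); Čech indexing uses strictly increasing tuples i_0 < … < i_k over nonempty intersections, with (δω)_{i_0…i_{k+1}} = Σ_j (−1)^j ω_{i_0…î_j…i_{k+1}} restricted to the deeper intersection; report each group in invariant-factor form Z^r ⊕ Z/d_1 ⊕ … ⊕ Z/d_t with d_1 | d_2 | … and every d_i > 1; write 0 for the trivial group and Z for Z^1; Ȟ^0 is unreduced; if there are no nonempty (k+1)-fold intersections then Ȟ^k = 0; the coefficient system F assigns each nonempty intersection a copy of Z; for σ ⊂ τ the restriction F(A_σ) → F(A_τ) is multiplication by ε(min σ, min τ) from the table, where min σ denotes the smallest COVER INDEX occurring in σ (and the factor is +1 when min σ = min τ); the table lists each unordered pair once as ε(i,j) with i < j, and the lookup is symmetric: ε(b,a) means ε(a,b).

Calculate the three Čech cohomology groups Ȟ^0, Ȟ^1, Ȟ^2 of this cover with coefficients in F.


intersection data:
  A12={p} A14={s} A15={u} A16={v} A23={q,t} A34={r} A56={w}
C dims 6,7; δ0: rk 6, SNF 1^5·2
Ȟ^0 = (6 − 6) − 0 = 0, so Ȟ^0 ≅ 0
Ȟ^1 = (7 − 0) − 6 = 1 plus torsion [2], so Ȟ^1 ≅ Z ⊕ Z/2
Ȟ^2 = (0 − 0) − 0 = 0, so Ȟ^2 ≅ 0

Ȟ^0(U;F) ≅ 0,  Ȟ^1(U;F) ≅ Z ⊕ Z/2,  Ȟ^2(U;F) ≅ 0


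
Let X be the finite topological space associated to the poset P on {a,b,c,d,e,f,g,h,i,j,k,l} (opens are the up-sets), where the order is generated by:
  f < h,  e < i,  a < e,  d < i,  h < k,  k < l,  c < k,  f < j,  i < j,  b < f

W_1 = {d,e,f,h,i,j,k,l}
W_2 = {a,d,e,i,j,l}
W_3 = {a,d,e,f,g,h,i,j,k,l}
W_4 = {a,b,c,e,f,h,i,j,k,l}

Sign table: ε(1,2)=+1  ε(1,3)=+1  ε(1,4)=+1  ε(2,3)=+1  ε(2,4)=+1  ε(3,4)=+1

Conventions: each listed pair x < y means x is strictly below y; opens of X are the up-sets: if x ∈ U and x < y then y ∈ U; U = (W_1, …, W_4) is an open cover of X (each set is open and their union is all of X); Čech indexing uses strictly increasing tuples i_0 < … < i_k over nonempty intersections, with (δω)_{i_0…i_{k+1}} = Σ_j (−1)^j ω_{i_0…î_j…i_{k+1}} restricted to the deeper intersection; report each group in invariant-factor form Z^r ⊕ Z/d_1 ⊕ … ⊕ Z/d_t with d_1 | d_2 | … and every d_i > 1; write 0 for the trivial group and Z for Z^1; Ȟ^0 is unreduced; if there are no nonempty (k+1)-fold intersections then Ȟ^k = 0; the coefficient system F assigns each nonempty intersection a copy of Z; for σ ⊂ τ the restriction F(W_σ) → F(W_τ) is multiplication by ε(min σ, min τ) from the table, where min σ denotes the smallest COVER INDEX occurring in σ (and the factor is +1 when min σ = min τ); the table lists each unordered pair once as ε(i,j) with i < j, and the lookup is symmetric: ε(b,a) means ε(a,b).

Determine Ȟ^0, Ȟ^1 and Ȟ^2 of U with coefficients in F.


nonempty overlaps:
  W12={d,e,i,j,l} W13={d,e,f,h,i,j,k,l} W14={e,f,h,i,j,k,l} W23={a,d,e,i,j,l} W24={a,e,i,j,l} W34={a,e,f,h,i,j,k,l}
  W123={d,e,i,j,l} W124={e,i,j,l} W134={e,f,h,i,j,k,l} W234={a,e,i,j,l}
  W1234={e,i,j,l}
C dims 4,6,4,1; δ0: rk 3, SNF 1^3; δ1: rk 3, SNF 1^3; δ2: rk 1, SNF 1^1
degree 0: 4−3−0 = 1 → Ȟ^0 ≅ Z
degree 1: 6−3−3 = 0 → Ȟ^1 ≅ 0
degree 2: 4−1−3 = 0 → Ȟ^2 ≅ 0

Ȟ^0 ≅ Z, Ȟ^1 ≅ 0, Ȟ^2 ≅ 0


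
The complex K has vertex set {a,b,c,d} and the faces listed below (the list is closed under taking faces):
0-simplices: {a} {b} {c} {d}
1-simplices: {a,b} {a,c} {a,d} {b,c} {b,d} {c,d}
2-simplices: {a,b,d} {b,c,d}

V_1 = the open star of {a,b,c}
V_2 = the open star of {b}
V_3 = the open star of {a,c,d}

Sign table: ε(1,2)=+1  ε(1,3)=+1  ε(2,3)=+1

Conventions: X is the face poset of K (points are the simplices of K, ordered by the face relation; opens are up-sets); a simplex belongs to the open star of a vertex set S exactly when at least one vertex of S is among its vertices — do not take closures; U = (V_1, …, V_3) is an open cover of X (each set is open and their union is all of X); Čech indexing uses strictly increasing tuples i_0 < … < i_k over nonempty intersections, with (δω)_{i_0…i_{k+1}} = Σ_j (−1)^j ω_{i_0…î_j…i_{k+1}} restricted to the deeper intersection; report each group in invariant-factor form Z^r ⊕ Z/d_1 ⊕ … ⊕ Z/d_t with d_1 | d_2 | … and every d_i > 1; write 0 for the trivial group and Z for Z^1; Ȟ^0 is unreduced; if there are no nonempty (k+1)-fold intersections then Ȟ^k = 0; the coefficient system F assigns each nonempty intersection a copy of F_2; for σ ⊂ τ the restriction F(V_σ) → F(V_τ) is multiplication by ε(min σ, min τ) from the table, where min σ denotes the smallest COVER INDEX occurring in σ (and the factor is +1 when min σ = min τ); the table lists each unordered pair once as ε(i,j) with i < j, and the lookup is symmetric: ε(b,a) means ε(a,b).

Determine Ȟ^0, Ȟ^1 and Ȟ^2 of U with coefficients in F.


nonempty overlaps:
  V1={{a},{b},{c},{a,b},{a,c},{a,d},{b,c},{b,d},{c,d},{a,b,d},{b,c,d}} V2={{b},{a,b},{b,c},{b,d},{a,b,d},{b,c,d}} V3={{a},{c},{d},{a,b},{a,c},{a,d},{b,c},{b,d},{c,d},{a,b,d},{b,c,d}}
  V12={{b},{a,b},{b,c},{b,d},{a,b,d},{b,c,d}} V13={{a},{c},{a,b},{a,c},{a,d},{b,c},{b,d},{c,d},{a,b,d},{b,c,d}} V23={{a,b},{b,c},{b,d},{a,b,d},{b,c,d}}
  V123={{a,b},{b,c},{b,d},{a,b,d},{b,c,d}}
C dims 3,3,1; δ0: rk_F2 2; δ1: rk_F2 1
degree 0: 3−2−0 = 1 → Ȟ^0 ≅ Z/2
degree 1: 3−1−2 = 0 → Ȟ^1 ≅ 0
degree 2: 1−0−1 = 0 → Ȟ^2 ≅ 0

Ȟ^0 = Z/2; Ȟ^1 = 0; Ȟ^2 = 0


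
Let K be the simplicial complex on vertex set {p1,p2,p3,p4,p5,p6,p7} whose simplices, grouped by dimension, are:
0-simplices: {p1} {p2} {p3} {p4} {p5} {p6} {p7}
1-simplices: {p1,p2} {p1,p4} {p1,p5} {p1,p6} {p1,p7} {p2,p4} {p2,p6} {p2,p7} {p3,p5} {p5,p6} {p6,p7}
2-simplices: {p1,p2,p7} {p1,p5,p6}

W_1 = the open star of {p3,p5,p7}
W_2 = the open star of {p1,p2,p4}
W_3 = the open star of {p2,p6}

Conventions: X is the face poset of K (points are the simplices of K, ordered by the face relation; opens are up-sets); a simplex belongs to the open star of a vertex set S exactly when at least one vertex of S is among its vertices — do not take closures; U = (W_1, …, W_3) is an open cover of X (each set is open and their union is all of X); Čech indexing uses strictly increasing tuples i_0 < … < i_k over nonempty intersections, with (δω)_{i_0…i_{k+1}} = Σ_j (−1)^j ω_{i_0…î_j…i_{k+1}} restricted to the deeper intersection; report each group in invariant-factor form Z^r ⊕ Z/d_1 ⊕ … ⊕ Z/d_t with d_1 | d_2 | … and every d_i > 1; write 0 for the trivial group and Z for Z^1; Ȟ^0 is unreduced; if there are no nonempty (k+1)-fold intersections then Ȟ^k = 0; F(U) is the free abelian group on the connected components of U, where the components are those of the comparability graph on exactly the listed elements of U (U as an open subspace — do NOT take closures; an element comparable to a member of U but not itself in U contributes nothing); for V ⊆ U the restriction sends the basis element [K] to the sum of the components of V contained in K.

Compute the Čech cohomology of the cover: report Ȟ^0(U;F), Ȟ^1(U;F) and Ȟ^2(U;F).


Ȟ^0 = Z; Ȟ^1 = Z^2; Ȟ^2 = 0

nonempty intersections:
  W1={{p3},{p5},{p7},{p1,p5},{p1,p7},{p2,p7},{p3,p5},{p5,p6},{p6,p7},{p1,p2,p7},{p1,p5,p6}} W2={{p1},{p2},{p4},{p1,p2},{p1,p4},{p1,p5},{p1,p6},{p1,p7},{p2,p4},{p2,p6},{p2,p7},{p1,p2,p7},{p1,p5,p6}} W3={{p2},{p6},{p1,p2},{p1,p6},{p2,p4},{p2,p6},{p2,p7},{p5,p6},{p6,p7},{p1,p2,p7},{p1,p5,p6}}
  W12={{p1,p5},{p1,p7},{p2,p7},{p1,p2,p7},{p1,p5,p6}} W13={{p2,p7},{p5,p6},{p6,p7},{p1,p2,p7},{p1,p5,p6}} W23={{p2},{p1,p2},{p1,p6},{p2,p4},{p2,p6},{p2,p7},{p1,p2,p7},{p1,p5,p6}}
  W123={{p2,p7},{p1,p2,p7},{p1,p5,p6}}
components per intersection:
  W1: {{p3},{p5},{p1,p5},{p3,p5},{p5,p6},{p1,p5,p6}} {{p7},{p1,p7},{p2,p7},{p6,p7},{p1,p2,p7}}
  W2: {{p1},{p2},{p4},{p1,p2},{p1,p4},{p1,p5},{p1,p6},{p1,p7},{p2,p4},{p2,p6},{p2,p7},{p1,p2,p7},{p1,p5,p6}}
  W3: {{p2},{p6},{p1,p2},{p1,p6},{p2,p4},{p2,p6},{p2,p7},{p5,p6},{p6,p7},{p1,p2,p7},{p1,p5,p6}}
  W12: {{p1,p5},{p1,p5,p6}} {{p1,p7},{p2,p7},{p1,p2,p7}}
  W13: {{p2,p7},{p1,p2,p7}} {{p5,p6},{p1,p5,p6}} {{p6,p7}}
  W23: {{p2},{p1,p2},{p2,p4},{p2,p6},{p2,p7},{p1,p2,p7}} {{p1,p6},{p1,p5,p6}}
  W123: {{p2,p7},{p1,p2,p7}} {{p1,p5,p6}}
C dims 4,7,2; δ0: rk 3, SNF 1^3; δ1: rk 2, SNF 1^2
Ȟ^0: (4−3)−0=1 ⇒ Z
Ȟ^1: (7−2)−3=2 ⇒ Z^2
Ȟ^2: (2−0)−2=0 ⇒ 0


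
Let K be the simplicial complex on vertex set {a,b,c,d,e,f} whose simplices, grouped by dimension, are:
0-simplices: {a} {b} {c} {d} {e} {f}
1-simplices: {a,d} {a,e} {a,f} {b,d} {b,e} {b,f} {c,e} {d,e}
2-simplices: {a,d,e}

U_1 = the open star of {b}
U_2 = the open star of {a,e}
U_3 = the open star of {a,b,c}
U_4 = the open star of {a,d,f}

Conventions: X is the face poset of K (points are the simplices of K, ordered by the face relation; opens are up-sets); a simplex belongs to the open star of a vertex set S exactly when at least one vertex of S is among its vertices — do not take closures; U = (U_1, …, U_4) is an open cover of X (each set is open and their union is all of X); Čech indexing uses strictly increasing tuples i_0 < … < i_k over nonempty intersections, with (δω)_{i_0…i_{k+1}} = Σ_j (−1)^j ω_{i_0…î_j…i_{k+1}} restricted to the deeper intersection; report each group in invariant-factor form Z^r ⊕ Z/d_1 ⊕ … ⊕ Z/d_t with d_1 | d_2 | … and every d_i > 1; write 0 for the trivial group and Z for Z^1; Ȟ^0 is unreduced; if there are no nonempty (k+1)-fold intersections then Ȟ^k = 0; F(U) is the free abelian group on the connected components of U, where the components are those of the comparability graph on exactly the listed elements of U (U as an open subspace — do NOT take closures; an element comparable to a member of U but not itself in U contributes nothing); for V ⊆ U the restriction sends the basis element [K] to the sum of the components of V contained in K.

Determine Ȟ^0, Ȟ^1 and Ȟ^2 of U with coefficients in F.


Ȟ^0 = Z, Ȟ^1 = Z^2 and Ȟ^2 = 0

nerve of the cover:
  U1={{b},{b,d},{b,e},{b,f}} U2={{a},{e},{a,d},{a,e},{a,f},{b,e},{c,e},{d,e},{a,d,e}} U3={{a},{b},{c},{a,d},{a,e},{a,f},{b,d},{b,e},{b,f},{c,e},{a,d,e}} U4={{a},{d},{f},{a,d},{a,e},{a,f},{b,d},{b,f},{d,e},{a,d,e}}
  U12={{b,e}} U13={{b},{b,d},{b,e},{b,f}} U14={{b,d},{b,f}} U23={{a},{a,d},{a,e},{a,f},{b,e},{c,e},{a,d,e}} U24={{a},{a,d},{a,e},{a,f},{d,e},{a,d,e}} U34={{a},{a,d},{a,e},{a,f},{b,d},{b,f},{a,d,e}}
  U123={{b,e}} U134={{b,d},{b,f}} U234={{a},{a,d},{a,e},{a,f},{a,d,e}}
components per intersection:
  U1: {{b},{b,d},{b,e},{b,f}}
  U2: {{a},{e},{a,d},{a,e},{a,f},{b,e},{c,e},{d,e},{a,d,e}}
  U3: {{a},{a,d},{a,e},{a,f},{a,d,e}} {{b},{b,d},{b,e},{b,f}} {{c},{c,e}}
  U4: {{a},{d},{f},{a,d},{a,e},{a,f},{b,d},{b,f},{d,e},{a,d,e}}
  U12: {{b,e}}
  U13: {{b},{b,d},{b,e},{b,f}}
  U14: {{b,d}} {{b,f}}
  U23: {{a},{a,d},{a,e},{a,f},{a,d,e}} {{b,e}} {{c,e}}
  U24: {{a},{a,d},{a,e},{a,f},{d,e},{a,d,e}}
  U34: {{a},{a,d},{a,e},{a,f},{a,d,e}} {{b,d}} {{b,f}}
  U123: {{b,e}}
  U134: {{b,d}} {{b,f}}
  U234: {{a},{a,d},{a,e},{a,f},{a,d,e}}
C dims 6,11,4; δ0: rk 5, SNF 1^5; δ1: rk 4, SNF 1^4
Ȟ^0 = (6 − 5) − 0 = 1, so Ȟ^0 ≅ Z
Ȟ^1 = (11 − 4) − 5 = 2, so Ȟ^1 ≅ Z^2
Ȟ^2 = (4 − 0) − 4 = 0, so Ȟ^2 ≅ 0


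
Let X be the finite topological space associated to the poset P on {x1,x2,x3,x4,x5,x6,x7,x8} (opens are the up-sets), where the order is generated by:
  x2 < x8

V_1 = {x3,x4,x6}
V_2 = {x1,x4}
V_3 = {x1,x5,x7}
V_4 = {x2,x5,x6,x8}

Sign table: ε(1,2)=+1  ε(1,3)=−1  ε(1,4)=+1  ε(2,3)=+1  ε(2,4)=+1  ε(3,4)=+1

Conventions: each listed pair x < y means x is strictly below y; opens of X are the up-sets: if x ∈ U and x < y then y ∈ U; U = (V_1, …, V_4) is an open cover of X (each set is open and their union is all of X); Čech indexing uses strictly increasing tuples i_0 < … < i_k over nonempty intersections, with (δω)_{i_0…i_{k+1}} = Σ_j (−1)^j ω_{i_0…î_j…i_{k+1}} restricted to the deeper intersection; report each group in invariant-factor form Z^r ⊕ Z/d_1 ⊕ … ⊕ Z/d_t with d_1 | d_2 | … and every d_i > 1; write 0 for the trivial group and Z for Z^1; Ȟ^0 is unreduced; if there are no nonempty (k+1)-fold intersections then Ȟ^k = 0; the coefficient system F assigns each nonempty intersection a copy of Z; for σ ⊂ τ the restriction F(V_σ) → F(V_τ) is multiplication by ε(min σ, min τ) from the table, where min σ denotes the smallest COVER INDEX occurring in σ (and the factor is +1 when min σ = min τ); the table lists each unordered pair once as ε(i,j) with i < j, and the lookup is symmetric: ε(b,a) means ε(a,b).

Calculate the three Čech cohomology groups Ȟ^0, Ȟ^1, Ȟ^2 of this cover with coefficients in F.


Ȟ^0 = Z, Ȟ^1 = Z and Ȟ^2 = 0

cover nerve:
  V12={x4} V14={x6} V23={x1} V34={x5}
C dims 4,4; δ0: rk 3, SNF 1^3
Ȟ^0: (4−3)−0=1 ⇒ Z
Ȟ^1: (4−0)−3=1 ⇒ Z
Ȟ^2: (0−0)−0=0 ⇒ 0


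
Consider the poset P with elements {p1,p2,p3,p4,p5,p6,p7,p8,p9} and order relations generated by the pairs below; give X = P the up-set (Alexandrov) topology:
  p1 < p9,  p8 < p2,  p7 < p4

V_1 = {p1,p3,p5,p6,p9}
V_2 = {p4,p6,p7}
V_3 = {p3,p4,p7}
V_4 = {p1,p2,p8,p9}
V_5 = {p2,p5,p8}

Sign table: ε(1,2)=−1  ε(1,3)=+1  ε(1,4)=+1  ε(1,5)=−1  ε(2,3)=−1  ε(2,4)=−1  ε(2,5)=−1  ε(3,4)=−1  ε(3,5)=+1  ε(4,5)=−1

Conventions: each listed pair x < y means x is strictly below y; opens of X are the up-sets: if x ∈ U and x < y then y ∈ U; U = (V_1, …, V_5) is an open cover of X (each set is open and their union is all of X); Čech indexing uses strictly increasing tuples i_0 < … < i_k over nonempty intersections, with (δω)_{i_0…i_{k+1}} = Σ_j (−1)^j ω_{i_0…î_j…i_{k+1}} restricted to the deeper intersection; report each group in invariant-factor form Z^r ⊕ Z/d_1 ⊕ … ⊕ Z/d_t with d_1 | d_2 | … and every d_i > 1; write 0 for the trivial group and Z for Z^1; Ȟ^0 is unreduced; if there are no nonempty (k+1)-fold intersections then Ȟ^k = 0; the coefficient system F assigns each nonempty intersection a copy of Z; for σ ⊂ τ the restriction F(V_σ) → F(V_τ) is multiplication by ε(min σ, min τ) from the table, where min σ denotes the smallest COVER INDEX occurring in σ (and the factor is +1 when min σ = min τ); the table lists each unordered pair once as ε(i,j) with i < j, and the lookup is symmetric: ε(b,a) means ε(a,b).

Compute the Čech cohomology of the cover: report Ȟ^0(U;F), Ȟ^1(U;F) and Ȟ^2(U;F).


cover nerve:
  V12={p6} V13={p3} V14={p1,p9} V15={p5} V23={p4,p7} V45={p2,p8}
C dims 5,6; δ0: rk 4, SNF 1^4
Ȟ^0: (5−4)−0=1 ⇒ Z
Ȟ^1: (6−0)−4=2 ⇒ Z^2
Ȟ^2: (0−0)−0=0 ⇒ 0

Ȟ^0 = Z; Ȟ^1 = Z^2; Ȟ^2 = 0


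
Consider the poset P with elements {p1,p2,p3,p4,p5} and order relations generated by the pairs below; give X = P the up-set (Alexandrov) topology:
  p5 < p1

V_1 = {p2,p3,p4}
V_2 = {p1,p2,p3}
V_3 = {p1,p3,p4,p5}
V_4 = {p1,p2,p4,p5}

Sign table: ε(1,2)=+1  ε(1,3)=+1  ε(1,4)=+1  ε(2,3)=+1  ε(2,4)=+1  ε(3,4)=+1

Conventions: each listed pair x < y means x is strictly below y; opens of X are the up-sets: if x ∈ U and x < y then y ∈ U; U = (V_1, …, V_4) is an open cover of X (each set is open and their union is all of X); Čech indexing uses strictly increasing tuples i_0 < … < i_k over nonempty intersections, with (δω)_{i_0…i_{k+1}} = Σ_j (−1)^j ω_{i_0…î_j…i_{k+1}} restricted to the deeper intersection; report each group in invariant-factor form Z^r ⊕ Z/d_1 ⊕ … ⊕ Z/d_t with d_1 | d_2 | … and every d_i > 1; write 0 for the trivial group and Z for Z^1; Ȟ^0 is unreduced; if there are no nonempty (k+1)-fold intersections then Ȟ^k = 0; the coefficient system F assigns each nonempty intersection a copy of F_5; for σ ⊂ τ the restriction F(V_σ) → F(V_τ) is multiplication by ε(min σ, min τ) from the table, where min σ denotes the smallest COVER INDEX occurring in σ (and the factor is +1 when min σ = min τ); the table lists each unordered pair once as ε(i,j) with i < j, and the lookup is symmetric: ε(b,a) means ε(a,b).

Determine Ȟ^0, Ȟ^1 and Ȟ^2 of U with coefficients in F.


nonempty overlaps:
  V12={p2,p3} V13={p3,p4} V14={p2,p4} V23={p1,p3} V24={p1,p2} V34={p1,p4,p5}
  V123={p3} V124={p2} V134={p4} V234={p1}
C dims 4,6,4; δ0: rk_F5 3; δ1: rk_F5 3
degree 0: 4−3−0 = 1 → Ȟ^0 ≅ Z/5
degree 1: 6−3−3 = 0 → Ȟ^1 ≅ 0
degree 2: 4−0−3 = 1 → Ȟ^2 ≅ Z/5

Ȟ^0 = Z/5,  Ȟ^1 = 0,  Ȟ^2 = Z/5
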